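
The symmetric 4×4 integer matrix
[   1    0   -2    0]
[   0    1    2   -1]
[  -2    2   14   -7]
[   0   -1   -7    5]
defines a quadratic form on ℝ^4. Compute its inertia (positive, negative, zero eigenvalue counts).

step 0: pivot 1 → sign +
step 1: pivot 1 → sign +
step 2: pivot 6 → sign +
step 3: pivot -1/6 → sign −
signature = (3, 1, 0)

Answer: (3, 1, 0)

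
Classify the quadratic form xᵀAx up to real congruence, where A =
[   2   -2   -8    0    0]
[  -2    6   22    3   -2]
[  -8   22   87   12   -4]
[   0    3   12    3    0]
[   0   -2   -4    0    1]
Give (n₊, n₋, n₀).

step 0: pivot 2 → sign +
step 1: pivot 4 → sign +
step 2: pivot 6 → sign +
step 3: pivot 3/8 → sign +
step 4: pivot -3 → sign −
signature = (4, 1, 0)

Answer: (4, 1, 0)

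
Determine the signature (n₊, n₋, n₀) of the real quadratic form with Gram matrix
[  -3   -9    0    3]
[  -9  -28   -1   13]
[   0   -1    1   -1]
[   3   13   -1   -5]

Answer: (2, 2, 0)

Derivation:
step 0: pivot -3 → sign −
step 1: pivot -1 → sign −
step 2: pivot 2 → sign +
step 3: pivot 3/2 → sign +
signature = (2, 2, 0)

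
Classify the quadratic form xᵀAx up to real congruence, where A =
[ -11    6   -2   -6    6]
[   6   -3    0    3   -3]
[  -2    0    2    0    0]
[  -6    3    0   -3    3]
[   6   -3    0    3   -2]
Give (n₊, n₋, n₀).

step 0: pivot -11 → sign −
step 1: pivot 3/11 → sign +
step 2: pivot -2 → sign −
step 3: pivot 1 → sign +
step 4: row/col 4 already zero → sign 0
signature = (2, 2, 1)

Answer: (2, 2, 1)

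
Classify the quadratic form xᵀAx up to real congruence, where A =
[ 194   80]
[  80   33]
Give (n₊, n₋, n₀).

step 0: pivot 194 → sign +
step 1: pivot 1/97 → sign +
signature = (2, 0, 0)

Answer: (2, 0, 0)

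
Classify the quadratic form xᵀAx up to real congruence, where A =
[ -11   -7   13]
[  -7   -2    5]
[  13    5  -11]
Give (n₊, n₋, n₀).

Answer: (1, 1, 1)

Derivation:
step 0: pivot -11 → sign −
step 1: pivot 27/11 → sign +
step 2: row/col 2 already zero → sign 0
signature = (1, 1, 1)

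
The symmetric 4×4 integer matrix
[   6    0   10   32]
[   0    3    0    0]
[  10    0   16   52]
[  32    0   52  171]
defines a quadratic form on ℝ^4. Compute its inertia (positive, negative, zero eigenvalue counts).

Answer: (3, 1, 0)

Derivation:
step 0: pivot 6 → sign +
step 1: pivot 3 → sign +
step 2: pivot -2/3 → sign −
step 3: pivot 3 → sign +
signature = (3, 1, 0)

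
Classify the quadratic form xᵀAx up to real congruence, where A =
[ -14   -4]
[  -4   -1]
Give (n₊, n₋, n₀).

Answer: (1, 1, 0)

Derivation:
step 0: pivot -14 → sign −
step 1: pivot 1/7 → sign +
signature = (1, 1, 0)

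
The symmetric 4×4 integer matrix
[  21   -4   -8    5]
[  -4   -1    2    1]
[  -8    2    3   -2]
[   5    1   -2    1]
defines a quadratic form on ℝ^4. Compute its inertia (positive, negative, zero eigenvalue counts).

Answer: (2, 2, 0)

Derivation:
step 0: pivot 21 → sign +
step 1: pivot -37/21 → sign −
step 2: pivot 3/37 → sign +
step 3: pivot -1/3 → sign −
signature = (2, 2, 0)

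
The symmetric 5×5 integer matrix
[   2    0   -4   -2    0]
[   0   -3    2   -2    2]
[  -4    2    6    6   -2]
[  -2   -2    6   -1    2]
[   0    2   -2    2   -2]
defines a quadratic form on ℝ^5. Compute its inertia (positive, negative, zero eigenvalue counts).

step 0: pivot 2 → sign +
step 1: pivot -3 → sign −
step 2: pivot -2/3 → sign −
step 3: pivot -1 → sign −
step 4: row/col 4 already zero → sign 0
signature = (1, 3, 1)

Answer: (1, 3, 1)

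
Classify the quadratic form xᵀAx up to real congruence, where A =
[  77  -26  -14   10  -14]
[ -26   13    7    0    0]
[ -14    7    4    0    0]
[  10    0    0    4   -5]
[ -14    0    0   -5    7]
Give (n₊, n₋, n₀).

step 0: pivot 77 → sign +
step 1: pivot 325/77 → sign +
step 2: pivot 3/13 → sign +
step 3: pivot -21/25 → sign −
step 4: pivot 3/7 → sign +
signature = (4, 1, 0)

Answer: (4, 1, 0)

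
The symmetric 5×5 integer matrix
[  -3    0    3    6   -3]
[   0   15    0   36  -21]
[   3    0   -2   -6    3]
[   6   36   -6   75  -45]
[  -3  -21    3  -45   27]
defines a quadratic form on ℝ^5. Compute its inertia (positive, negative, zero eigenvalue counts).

step 0: pivot -3 → sign −
step 1: pivot 15 → sign +
step 2: pivot 1 → sign +
step 3: pivot 3/5 → sign +
step 4: row/col 4 already zero → sign 0
signature = (3, 1, 1)

Answer: (3, 1, 1)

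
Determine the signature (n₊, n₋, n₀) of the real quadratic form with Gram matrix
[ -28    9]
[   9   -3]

step 0: pivot -28 → sign −
step 1: pivot -3/28 → sign −
signature = (0, 2, 0)

Answer: (0, 2, 0)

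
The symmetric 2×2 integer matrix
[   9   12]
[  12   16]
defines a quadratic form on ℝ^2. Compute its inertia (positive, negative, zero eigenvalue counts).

step 0: pivot 9 → sign +
step 1: row/col 1 already zero → sign 0
signature = (1, 0, 1)

Answer: (1, 0, 1)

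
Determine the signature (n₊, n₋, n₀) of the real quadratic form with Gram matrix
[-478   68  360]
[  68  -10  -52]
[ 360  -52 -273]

Answer: (1, 2, 0)

Derivation:
step 0: pivot -478 → sign −
step 1: pivot -78/239 → sign −
step 2: pivot 1/39 → sign +
signature = (1, 2, 0)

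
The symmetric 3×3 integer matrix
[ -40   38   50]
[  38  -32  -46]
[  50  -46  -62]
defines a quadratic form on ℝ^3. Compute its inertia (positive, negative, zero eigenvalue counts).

Answer: (1, 2, 0)

Derivation:
step 0: pivot -40 → sign −
step 1: pivot 41/10 → sign +
step 2: pivot -2/41 → sign −
signature = (1, 2, 0)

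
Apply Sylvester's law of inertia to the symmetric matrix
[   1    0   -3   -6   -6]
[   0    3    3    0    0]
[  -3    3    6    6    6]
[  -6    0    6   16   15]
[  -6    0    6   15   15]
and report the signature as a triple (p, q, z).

step 0: pivot 1 → sign +
step 1: pivot 3 → sign +
step 2: pivot -6 → sign −
step 3: pivot 4 → sign +
step 4: pivot 3/4 → sign +
signature = (4, 1, 0)

Answer: (4, 1, 0)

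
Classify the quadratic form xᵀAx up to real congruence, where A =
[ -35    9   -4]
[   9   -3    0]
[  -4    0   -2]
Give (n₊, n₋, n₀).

step 0: pivot -35 → sign −
step 1: pivot -24/35 → sign −
step 2: row/col 2 already zero → sign 0
signature = (0, 2, 1)

Answer: (0, 2, 1)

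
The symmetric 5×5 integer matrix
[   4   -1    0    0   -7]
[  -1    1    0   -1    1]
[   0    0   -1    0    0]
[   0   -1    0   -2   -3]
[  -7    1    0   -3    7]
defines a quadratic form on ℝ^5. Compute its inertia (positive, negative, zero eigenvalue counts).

step 0: pivot 4 → sign +
step 1: pivot 3/4 → sign +
step 2: pivot -1 → sign −
step 3: pivot -10/3 → sign −
step 4: pivot -6/5 → sign −
signature = (2, 3, 0)

Answer: (2, 3, 0)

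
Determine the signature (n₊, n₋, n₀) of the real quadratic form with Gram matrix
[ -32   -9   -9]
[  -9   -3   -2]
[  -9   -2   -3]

Answer: (1, 2, 0)

Derivation:
step 0: pivot -32 → sign −
step 1: pivot -15/32 → sign −
step 2: pivot 2/15 → sign +
signature = (1, 2, 0)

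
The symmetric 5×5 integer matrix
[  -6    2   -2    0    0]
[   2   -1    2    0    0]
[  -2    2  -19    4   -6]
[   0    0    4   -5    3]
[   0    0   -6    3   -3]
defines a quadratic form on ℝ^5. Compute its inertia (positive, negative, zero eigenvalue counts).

step 0: pivot -6 → sign −
step 1: pivot -1/3 → sign −
step 2: pivot -13 → sign −
step 3: pivot -49/13 → sign −
step 4: pivot 6/49 → sign +
signature = (1, 4, 0)

Answer: (1, 4, 0)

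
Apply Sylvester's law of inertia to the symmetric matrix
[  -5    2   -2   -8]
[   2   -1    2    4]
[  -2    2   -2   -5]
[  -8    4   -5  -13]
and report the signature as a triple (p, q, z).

step 0: pivot -5 → sign −
step 1: pivot -1/5 → sign −
step 2: pivot 6 → sign +
step 3: pivot 3/2 → sign +
signature = (2, 2, 0)

Answer: (2, 2, 0)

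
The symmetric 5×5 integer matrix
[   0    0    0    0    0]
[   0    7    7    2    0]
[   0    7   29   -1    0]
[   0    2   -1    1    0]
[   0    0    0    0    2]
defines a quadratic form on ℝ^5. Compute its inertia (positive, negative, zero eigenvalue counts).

step 0: pivot 7 → sign +
step 1: pivot 22 → sign +
step 2: pivot 3/154 → sign +
step 3: pivot 2 → sign +
step 4: row/col 4 already zero → sign 0
signature = (4, 0, 1)

Answer: (4, 0, 1)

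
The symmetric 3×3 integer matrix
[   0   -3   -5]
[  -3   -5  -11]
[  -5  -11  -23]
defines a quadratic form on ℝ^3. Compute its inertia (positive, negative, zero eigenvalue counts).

step 0: pivot -5 → sign −
step 1: pivot 9/5 → sign +
step 2: pivot -2/9 → sign −
signature = (1, 2, 0)

Answer: (1, 2, 0)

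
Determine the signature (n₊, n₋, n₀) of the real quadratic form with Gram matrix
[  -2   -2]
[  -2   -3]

Answer: (0, 2, 0)

Derivation:
step 0: pivot -2 → sign −
step 1: pivot -1 → sign −
signature = (0, 2, 0)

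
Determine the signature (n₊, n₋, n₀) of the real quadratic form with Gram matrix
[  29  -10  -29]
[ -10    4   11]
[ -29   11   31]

step 0: pivot 29 → sign +
step 1: pivot 16/29 → sign +
step 2: pivot 3/16 → sign +
signature = (3, 0, 0)

Answer: (3, 0, 0)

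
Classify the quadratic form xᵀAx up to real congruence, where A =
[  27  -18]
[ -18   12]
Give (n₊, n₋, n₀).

Answer: (1, 0, 1)

Derivation:
step 0: pivot 27 → sign +
step 1: row/col 1 already zero → sign 0
signature = (1, 0, 1)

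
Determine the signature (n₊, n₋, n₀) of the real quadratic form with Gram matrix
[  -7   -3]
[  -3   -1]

step 0: pivot -7 → sign −
step 1: pivot 2/7 → sign +
signature = (1, 1, 0)

Answer: (1, 1, 0)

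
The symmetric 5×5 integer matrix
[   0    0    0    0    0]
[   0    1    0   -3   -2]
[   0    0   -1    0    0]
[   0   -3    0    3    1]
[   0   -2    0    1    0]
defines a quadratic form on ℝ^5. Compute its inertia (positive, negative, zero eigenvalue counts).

Answer: (2, 2, 1)

Derivation:
step 0: pivot 1 → sign +
step 1: pivot -1 → sign −
step 2: pivot -6 → sign −
step 3: pivot 1/6 → sign +
step 4: row/col 4 already zero → sign 0
signature = (2, 2, 1)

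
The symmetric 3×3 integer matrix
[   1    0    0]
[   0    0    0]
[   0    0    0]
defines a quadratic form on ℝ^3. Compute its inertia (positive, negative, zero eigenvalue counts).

step 0: pivot 1 → sign +
step 1: row/col 1 already zero → sign 0
step 2: row/col 2 already zero → sign 0
signature = (1, 0, 2)

Answer: (1, 0, 2)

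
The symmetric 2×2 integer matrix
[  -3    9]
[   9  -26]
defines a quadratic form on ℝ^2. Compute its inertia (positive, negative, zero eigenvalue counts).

Answer: (1, 1, 0)

Derivation:
step 0: pivot -3 → sign −
step 1: pivot 1 → sign +
signature = (1, 1, 0)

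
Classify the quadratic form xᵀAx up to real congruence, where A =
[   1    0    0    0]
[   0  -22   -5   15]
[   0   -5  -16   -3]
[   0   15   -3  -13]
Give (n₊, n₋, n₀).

Answer: (1, 3, 0)

Derivation:
step 0: pivot 1 → sign +
step 1: pivot -22 → sign −
step 2: pivot -327/22 → sign −
step 3: pivot -1/109 → sign −
signature = (1, 3, 0)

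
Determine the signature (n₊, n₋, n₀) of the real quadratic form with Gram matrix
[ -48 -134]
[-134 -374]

Answer: (1, 1, 0)

Derivation:
step 0: pivot -48 → sign −
step 1: pivot 1/12 → sign +
signature = (1, 1, 0)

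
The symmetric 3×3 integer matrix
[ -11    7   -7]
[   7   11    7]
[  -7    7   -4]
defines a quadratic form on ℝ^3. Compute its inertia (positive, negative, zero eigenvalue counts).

Answer: (2, 1, 0)

Derivation:
step 0: pivot -11 → sign −
step 1: pivot 170/11 → sign +
step 2: pivot 3/85 → sign +
signature = (2, 1, 0)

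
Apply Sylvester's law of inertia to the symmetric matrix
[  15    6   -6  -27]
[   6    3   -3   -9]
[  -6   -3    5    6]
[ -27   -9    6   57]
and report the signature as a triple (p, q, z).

step 0: pivot 15 → sign +
step 1: pivot 3/5 → sign +
step 2: pivot 2 → sign +
step 3: pivot -3/2 → sign −
signature = (3, 1, 0)

Answer: (3, 1, 0)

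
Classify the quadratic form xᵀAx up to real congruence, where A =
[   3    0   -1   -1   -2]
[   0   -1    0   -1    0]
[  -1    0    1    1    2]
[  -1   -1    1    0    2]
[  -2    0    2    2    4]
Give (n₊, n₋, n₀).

step 0: pivot 3 → sign +
step 1: pivot -1 → sign −
step 2: pivot 2/3 → sign +
step 3: row/col 3 already zero → sign 0
step 4: row/col 4 already zero → sign 0
signature = (2, 1, 2)

Answer: (2, 1, 2)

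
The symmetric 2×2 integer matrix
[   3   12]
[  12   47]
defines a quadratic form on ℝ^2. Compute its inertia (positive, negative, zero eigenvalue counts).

step 0: pivot 3 → sign +
step 1: pivot -1 → sign −
signature = (1, 1, 0)

Answer: (1, 1, 0)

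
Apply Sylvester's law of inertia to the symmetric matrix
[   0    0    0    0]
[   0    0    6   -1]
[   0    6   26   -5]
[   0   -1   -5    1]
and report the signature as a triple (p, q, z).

step 0: pivot 26 → sign +
step 1: pivot -18/13 → sign −
step 2: pivot 1/18 → sign +
step 3: row/col 3 already zero → sign 0
signature = (2, 1, 1)

Answer: (2, 1, 1)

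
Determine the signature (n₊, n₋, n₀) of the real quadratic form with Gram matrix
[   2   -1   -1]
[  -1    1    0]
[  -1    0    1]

step 0: pivot 2 → sign +
step 1: pivot 1/2 → sign +
step 2: row/col 2 already zero → sign 0
signature = (2, 0, 1)

Answer: (2, 0, 1)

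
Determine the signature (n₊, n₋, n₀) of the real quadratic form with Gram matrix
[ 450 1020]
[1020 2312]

step 0: pivot 450 → sign +
step 1: row/col 1 already zero → sign 0
signature = (1, 0, 1)

Answer: (1, 0, 1)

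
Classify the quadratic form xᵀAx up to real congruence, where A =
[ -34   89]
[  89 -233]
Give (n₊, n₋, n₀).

Answer: (0, 2, 0)

Derivation:
step 0: pivot -34 → sign −
step 1: pivot -1/34 → sign −
signature = (0, 2, 0)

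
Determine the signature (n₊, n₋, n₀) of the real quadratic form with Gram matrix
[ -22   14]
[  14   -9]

Answer: (0, 2, 0)

Derivation:
step 0: pivot -22 → sign −
step 1: pivot -1/11 → sign −
signature = (0, 2, 0)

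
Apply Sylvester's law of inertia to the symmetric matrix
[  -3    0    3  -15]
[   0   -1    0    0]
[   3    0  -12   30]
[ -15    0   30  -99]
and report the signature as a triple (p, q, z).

step 0: pivot -3 → sign −
step 1: pivot -1 → sign −
step 2: pivot -9 → sign −
step 3: pivot 1 → sign +
signature = (1, 3, 0)

Answer: (1, 3, 0)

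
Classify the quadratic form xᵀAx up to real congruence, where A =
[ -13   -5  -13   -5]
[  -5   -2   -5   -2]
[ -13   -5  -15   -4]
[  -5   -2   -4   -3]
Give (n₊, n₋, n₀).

step 0: pivot -13 → sign −
step 1: pivot -1/13 → sign −
step 2: pivot -2 → sign −
step 3: pivot -1/2 → sign −
signature = (0, 4, 0)

Answer: (0, 4, 0)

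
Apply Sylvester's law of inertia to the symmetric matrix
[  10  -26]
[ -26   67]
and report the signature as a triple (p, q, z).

step 0: pivot 10 → sign +
step 1: pivot -3/5 → sign −
signature = (1, 1, 0)

Answer: (1, 1, 0)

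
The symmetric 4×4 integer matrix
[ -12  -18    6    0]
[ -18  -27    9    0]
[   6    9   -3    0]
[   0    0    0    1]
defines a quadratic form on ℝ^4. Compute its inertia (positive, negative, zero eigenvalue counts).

Answer: (1, 1, 2)

Derivation:
step 0: pivot -12 → sign −
step 1: pivot 1 → sign +
step 2: row/col 2 already zero → sign 0
step 3: row/col 3 already zero → sign 0
signature = (1, 1, 2)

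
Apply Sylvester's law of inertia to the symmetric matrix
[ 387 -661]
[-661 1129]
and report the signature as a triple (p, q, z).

Answer: (2, 0, 0)

Derivation:
step 0: pivot 387 → sign +
step 1: pivot 2/387 → sign +
signature = (2, 0, 0)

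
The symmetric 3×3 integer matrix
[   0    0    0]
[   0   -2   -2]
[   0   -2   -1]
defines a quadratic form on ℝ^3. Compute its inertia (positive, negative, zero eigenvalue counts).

Answer: (1, 1, 1)

Derivation:
step 0: pivot -2 → sign −
step 1: pivot 1 → sign +
step 2: row/col 2 already zero → sign 0
signature = (1, 1, 1)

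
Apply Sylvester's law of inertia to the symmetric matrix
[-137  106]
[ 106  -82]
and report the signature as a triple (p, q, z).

step 0: pivot -137 → sign −
step 1: pivot 2/137 → sign +
signature = (1, 1, 0)

Answer: (1, 1, 0)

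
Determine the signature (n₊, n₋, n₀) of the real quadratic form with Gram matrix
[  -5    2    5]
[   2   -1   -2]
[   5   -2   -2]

Answer: (1, 2, 0)

Derivation:
step 0: pivot -5 → sign −
step 1: pivot -1/5 → sign −
step 2: pivot 3 → sign +
signature = (1, 2, 0)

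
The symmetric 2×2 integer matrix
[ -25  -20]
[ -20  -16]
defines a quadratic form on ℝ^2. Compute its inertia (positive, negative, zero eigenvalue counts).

step 0: pivot -25 → sign −
step 1: row/col 1 already zero → sign 0
signature = (0, 1, 1)

Answer: (0, 1, 1)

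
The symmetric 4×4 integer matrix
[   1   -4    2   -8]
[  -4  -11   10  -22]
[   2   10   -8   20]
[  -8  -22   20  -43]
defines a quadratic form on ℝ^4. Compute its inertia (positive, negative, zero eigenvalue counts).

Answer: (2, 1, 1)

Derivation:
step 0: pivot 1 → sign +
step 1: pivot -27 → sign −
step 2: pivot 1 → sign +
step 3: row/col 3 already zero → sign 0
signature = (2, 1, 1)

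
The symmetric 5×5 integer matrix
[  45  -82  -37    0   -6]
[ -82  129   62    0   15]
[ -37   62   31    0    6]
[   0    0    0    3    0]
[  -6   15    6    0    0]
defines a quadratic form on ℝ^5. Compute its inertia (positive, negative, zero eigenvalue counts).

step 0: pivot 45 → sign +
step 1: pivot -919/45 → sign −
step 2: pivot 1854/919 → sign +
step 3: pivot 3 → sign +
step 4: pivot 1/103 → sign +
signature = (4, 1, 0)

Answer: (4, 1, 0)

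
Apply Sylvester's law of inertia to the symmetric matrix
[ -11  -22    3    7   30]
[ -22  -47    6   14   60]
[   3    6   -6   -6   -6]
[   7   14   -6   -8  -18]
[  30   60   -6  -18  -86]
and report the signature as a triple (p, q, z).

step 0: pivot -11 → sign −
step 1: pivot -3 → sign −
step 2: pivot -57/11 → sign −
step 3: pivot -6/19 → sign −
step 4: pivot -2 → sign −
signature = (0, 5, 0)

Answer: (0, 5, 0)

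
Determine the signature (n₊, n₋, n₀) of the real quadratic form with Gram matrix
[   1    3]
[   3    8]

Answer: (1, 1, 0)

Derivation:
step 0: pivot 1 → sign +
step 1: pivot -1 → sign −
signature = (1, 1, 0)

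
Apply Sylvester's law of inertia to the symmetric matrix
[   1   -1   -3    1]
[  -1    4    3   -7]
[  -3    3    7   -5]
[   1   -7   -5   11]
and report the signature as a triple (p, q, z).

step 0: pivot 1 → sign +
step 1: pivot 3 → sign +
step 2: pivot -2 → sign −
step 3: row/col 3 already zero → sign 0
signature = (2, 1, 1)

Answer: (2, 1, 1)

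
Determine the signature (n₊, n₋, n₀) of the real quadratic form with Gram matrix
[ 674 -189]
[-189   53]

step 0: pivot 674 → sign +
step 1: pivot 1/674 → sign +
signature = (2, 0, 0)

Answer: (2, 0, 0)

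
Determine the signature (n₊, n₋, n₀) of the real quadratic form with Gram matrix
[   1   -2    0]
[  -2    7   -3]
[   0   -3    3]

Answer: (2, 0, 1)

Derivation:
step 0: pivot 1 → sign +
step 1: pivot 3 → sign +
step 2: row/col 2 already zero → sign 0
signature = (2, 0, 1)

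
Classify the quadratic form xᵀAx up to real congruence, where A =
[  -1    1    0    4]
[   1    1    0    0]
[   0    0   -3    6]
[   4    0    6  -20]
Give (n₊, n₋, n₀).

step 0: pivot -1 → sign −
step 1: pivot 2 → sign +
step 2: pivot -3 → sign −
step 3: row/col 3 already zero → sign 0
signature = (1, 2, 1)

Answer: (1, 2, 1)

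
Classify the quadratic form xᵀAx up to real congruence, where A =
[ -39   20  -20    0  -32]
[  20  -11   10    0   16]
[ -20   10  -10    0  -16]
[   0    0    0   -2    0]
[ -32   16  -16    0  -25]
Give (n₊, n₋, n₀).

step 0: pivot -39 → sign −
step 1: pivot -29/39 → sign −
step 2: pivot 10/29 → sign +
step 3: pivot -2 → sign −
step 4: pivot 3/5 → sign +
signature = (2, 3, 0)

Answer: (2, 3, 0)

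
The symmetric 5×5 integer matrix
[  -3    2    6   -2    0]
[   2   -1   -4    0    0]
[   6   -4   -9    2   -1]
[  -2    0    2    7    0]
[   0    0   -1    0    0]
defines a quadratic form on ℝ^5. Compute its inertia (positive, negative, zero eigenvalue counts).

Answer: (3, 2, 0)

Derivation:
step 0: pivot -3 → sign −
step 1: pivot 1/3 → sign +
step 2: pivot 3 → sign +
step 3: pivot 5/3 → sign +
step 4: pivot -3/5 → sign −
signature = (3, 2, 0)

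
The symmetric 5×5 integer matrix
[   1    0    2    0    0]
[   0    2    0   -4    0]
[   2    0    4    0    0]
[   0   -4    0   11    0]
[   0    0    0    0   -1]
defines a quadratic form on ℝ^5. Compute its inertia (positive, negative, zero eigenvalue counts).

Answer: (3, 1, 1)

Derivation:
step 0: pivot 1 → sign +
step 1: pivot 2 → sign +
step 2: pivot 3 → sign +
step 3: pivot -1 → sign −
step 4: row/col 4 already zero → sign 0
signature = (3, 1, 1)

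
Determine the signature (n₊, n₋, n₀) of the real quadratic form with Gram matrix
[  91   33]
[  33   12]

Answer: (2, 0, 0)

Derivation:
step 0: pivot 91 → sign +
step 1: pivot 3/91 → sign +
signature = (2, 0, 0)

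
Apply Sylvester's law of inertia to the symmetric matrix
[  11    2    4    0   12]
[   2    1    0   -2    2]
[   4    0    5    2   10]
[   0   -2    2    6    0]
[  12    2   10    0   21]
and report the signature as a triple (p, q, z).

step 0: pivot 11 → sign +
step 1: pivot 7/11 → sign +
step 2: pivot 19/7 → sign +
step 3: pivot -6/19 → sign −
step 4: pivot -3 → sign −
signature = (3, 2, 0)

Answer: (3, 2, 0)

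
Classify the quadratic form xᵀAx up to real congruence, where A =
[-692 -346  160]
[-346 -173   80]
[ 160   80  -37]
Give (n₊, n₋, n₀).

Answer: (0, 2, 1)

Derivation:
step 0: pivot -692 → sign −
step 1: pivot -1/173 → sign −
step 2: row/col 2 already zero → sign 0
signature = (0, 2, 1)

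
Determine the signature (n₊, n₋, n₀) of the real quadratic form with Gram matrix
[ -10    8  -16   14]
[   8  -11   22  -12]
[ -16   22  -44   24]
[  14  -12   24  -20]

Answer: (0, 3, 1)

Derivation:
step 0: pivot -10 → sign −
step 1: pivot -23/5 → sign −
step 2: pivot -6/23 → sign −
step 3: row/col 3 already zero → sign 0
signature = (0, 3, 1)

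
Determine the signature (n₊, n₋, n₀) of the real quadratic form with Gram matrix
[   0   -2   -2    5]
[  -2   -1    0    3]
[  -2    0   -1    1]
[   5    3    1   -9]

step 0: pivot -1 → sign −
step 1: pivot 4 → sign +
step 2: pivot -2 → sign −
step 3: pivot -1/8 → sign −
signature = (1, 3, 0)

Answer: (1, 3, 0)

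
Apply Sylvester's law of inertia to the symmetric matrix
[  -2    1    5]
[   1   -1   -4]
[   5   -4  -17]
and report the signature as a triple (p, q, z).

step 0: pivot -2 → sign −
step 1: pivot -1/2 → sign −
step 2: row/col 2 already zero → sign 0
signature = (0, 2, 1)

Answer: (0, 2, 1)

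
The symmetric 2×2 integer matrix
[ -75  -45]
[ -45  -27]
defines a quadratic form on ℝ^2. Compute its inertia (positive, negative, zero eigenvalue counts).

Answer: (0, 1, 1)

Derivation:
step 0: pivot -75 → sign −
step 1: row/col 1 already zero → sign 0
signature = (0, 1, 1)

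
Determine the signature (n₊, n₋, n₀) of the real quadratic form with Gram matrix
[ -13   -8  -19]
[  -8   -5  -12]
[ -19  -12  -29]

Answer: (0, 2, 1)

Derivation:
step 0: pivot -13 → sign −
step 1: pivot -1/13 → sign −
step 2: row/col 2 already zero → sign 0
signature = (0, 2, 1)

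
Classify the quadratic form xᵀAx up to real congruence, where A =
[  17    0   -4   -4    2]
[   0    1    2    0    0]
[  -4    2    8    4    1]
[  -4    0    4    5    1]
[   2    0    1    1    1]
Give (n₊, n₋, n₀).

Answer: (5, 0, 0)

Derivation:
step 0: pivot 17 → sign +
step 1: pivot 1 → sign +
step 2: pivot 52/17 → sign +
step 3: pivot 1 → sign +
step 4: pivot 3/52 → sign +
signature = (5, 0, 0)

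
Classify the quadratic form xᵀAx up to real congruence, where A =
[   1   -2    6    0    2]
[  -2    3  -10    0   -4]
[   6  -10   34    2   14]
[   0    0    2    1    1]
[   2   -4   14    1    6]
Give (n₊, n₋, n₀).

step 0: pivot 1 → sign +
step 1: pivot -1 → sign −
step 2: pivot 2 → sign +
step 3: pivot -1 → sign −
step 4: pivot 1 → sign +
signature = (3, 2, 0)

Answer: (3, 2, 0)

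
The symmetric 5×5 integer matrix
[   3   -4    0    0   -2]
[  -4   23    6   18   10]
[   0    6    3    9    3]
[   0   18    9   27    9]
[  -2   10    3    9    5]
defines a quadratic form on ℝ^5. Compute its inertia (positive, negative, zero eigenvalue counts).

Answer: (4, 0, 1)

Derivation:
step 0: pivot 3 → sign +
step 1: pivot 53/3 → sign +
step 2: pivot 51/53 → sign +
step 3: pivot 6/17 → sign +
step 4: row/col 4 already zero → sign 0
signature = (4, 0, 1)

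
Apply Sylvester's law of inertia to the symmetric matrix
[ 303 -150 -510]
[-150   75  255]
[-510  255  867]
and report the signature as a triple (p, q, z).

step 0: pivot 303 → sign +
step 1: pivot 75/101 → sign +
step 2: row/col 2 already zero → sign 0
signature = (2, 0, 1)

Answer: (2, 0, 1)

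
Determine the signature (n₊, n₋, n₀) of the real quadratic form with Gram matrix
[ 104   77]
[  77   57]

step 0: pivot 104 → sign +
step 1: pivot -1/104 → sign −
signature = (1, 1, 0)

Answer: (1, 1, 0)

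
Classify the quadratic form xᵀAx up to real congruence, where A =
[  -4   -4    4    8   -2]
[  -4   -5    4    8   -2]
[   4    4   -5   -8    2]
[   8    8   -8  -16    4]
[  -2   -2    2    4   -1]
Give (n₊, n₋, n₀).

Answer: (0, 3, 2)

Derivation:
step 0: pivot -4 → sign −
step 1: pivot -1 → sign −
step 2: pivot -1 → sign −
step 3: row/col 3 already zero → sign 0
step 4: row/col 4 already zero → sign 0
signature = (0, 3, 2)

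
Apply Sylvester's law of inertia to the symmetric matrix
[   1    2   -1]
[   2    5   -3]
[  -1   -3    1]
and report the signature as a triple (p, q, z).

Answer: (2, 1, 0)

Derivation:
step 0: pivot 1 → sign +
step 1: pivot 1 → sign +
step 2: pivot -1 → sign −
signature = (2, 1, 0)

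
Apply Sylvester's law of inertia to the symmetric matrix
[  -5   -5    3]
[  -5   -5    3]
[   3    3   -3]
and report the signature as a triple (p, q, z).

Answer: (0, 2, 1)

Derivation:
step 0: pivot -5 → sign −
step 1: pivot -6/5 → sign −
step 2: row/col 2 already zero → sign 0
signature = (0, 2, 1)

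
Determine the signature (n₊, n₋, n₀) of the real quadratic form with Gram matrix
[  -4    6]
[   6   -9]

Answer: (0, 1, 1)

Derivation:
step 0: pivot -4 → sign −
step 1: row/col 1 already zero → sign 0
signature = (0, 1, 1)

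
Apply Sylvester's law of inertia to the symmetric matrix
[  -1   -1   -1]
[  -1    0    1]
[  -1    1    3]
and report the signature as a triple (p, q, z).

step 0: pivot -1 → sign −
step 1: pivot 1 → sign +
step 2: row/col 2 already zero → sign 0
signature = (1, 1, 1)

Answer: (1, 1, 1)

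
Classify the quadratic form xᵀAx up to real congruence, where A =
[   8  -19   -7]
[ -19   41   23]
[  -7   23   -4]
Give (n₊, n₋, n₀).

step 0: pivot 8 → sign +
step 1: pivot -33/8 → sign −
step 2: pivot -3/11 → sign −
signature = (1, 2, 0)

Answer: (1, 2, 0)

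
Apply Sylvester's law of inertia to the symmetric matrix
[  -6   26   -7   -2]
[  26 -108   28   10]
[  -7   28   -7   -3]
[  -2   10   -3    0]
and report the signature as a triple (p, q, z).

step 0: pivot -6 → sign −
step 1: pivot 14/3 → sign +
step 2: pivot 2/7 → sign +
step 3: row/col 3 already zero → sign 0
signature = (2, 1, 1)

Answer: (2, 1, 1)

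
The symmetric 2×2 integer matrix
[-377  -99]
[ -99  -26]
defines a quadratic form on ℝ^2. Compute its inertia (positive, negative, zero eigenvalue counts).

Answer: (0, 2, 0)

Derivation:
step 0: pivot -377 → sign −
step 1: pivot -1/377 → sign −
signature = (0, 2, 0)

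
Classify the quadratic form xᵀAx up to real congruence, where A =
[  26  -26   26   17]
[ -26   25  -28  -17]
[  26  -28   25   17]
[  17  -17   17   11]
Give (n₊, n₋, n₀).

Answer: (2, 2, 0)

Derivation:
step 0: pivot 26 → sign +
step 1: pivot -1 → sign −
step 2: pivot 3 → sign +
step 3: pivot -3/26 → sign −
signature = (2, 2, 0)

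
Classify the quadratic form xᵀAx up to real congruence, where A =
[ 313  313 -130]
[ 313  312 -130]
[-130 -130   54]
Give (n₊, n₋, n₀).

Answer: (2, 1, 0)

Derivation:
step 0: pivot 313 → sign +
step 1: pivot -1 → sign −
step 2: pivot 2/313 → sign +
signature = (2, 1, 0)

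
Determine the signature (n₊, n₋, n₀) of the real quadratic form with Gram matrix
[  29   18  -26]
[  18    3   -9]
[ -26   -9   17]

step 0: pivot 29 → sign +
step 1: pivot -237/29 → sign −
step 2: pivot -6/79 → sign −
signature = (1, 2, 0)

Answer: (1, 2, 0)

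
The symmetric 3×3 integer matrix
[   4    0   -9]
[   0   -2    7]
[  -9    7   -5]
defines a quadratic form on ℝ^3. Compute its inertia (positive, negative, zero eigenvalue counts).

Answer: (1, 2, 0)

Derivation:
step 0: pivot 4 → sign +
step 1: pivot -2 → sign −
step 2: pivot -3/4 → sign −
signature = (1, 2, 0)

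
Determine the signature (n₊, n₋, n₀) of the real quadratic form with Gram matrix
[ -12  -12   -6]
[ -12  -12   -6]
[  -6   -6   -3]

Answer: (0, 1, 2)

Derivation:
step 0: pivot -12 → sign −
step 1: row/col 1 already zero → sign 0
step 2: row/col 2 already zero → sign 0
signature = (0, 1, 2)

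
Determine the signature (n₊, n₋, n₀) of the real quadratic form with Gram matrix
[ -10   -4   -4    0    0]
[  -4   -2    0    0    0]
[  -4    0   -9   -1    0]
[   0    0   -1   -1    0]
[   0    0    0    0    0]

step 0: pivot -10 → sign −
step 1: pivot -2/5 → sign −
step 2: pivot -1 → sign −
step 3: row/col 3 already zero → sign 0
step 4: row/col 4 already zero → sign 0
signature = (0, 3, 2)

Answer: (0, 3, 2)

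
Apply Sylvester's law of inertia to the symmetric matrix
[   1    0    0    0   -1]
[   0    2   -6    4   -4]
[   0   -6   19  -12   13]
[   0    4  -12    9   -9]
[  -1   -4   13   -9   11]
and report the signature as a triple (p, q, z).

Answer: (4, 0, 1)

Derivation:
step 0: pivot 1 → sign +
step 1: pivot 2 → sign +
step 2: pivot 1 → sign +
step 3: pivot 1 → sign +
step 4: row/col 4 already zero → sign 0
signature = (4, 0, 1)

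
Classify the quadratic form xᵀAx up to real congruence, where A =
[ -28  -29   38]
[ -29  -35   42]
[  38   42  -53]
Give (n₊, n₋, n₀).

Answer: (0, 3, 0)

Derivation:
step 0: pivot -28 → sign −
step 1: pivot -139/28 → sign −
step 2: pivot -3/139 → sign −
signature = (0, 3, 0)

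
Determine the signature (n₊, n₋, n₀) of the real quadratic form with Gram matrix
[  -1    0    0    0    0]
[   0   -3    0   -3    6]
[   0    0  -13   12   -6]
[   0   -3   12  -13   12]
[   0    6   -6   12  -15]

Answer: (1, 4, 0)

Derivation:
step 0: pivot -1 → sign −
step 1: pivot -3 → sign −
step 2: pivot -13 → sign −
step 3: pivot 14/13 → sign +
step 4: pivot -3/7 → sign −
signature = (1, 4, 0)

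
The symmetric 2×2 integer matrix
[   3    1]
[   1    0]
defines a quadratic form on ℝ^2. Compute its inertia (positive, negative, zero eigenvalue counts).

Answer: (1, 1, 0)

Derivation:
step 0: pivot 3 → sign +
step 1: pivot -1/3 → sign −
signature = (1, 1, 0)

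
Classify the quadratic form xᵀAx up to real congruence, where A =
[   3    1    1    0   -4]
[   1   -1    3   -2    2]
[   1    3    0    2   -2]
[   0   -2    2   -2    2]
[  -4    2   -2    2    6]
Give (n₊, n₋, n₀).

step 0: pivot 3 → sign +
step 1: pivot -4/3 → sign −
step 2: pivot 5 → sign +
step 3: pivot 1/5 → sign +
step 4: row/col 4 already zero → sign 0
signature = (3, 1, 1)

Answer: (3, 1, 1)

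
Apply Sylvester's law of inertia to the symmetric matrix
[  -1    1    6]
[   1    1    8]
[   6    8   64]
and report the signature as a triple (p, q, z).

Answer: (2, 1, 0)

Derivation:
step 0: pivot -1 → sign −
step 1: pivot 2 → sign +
step 2: pivot 2 → sign +
signature = (2, 1, 0)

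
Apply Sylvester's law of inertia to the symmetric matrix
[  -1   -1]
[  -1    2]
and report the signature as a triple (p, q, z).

step 0: pivot -1 → sign −
step 1: pivot 3 → sign +
signature = (1, 1, 0)

Answer: (1, 1, 0)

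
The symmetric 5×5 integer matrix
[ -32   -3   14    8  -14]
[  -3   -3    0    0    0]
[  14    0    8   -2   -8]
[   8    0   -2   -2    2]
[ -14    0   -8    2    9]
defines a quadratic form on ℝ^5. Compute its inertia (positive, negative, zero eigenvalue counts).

step 0: pivot -32 → sign −
step 1: pivot -87/32 → sign −
step 2: pivot 428/29 → sign +
step 3: pivot -3/107 → sign −
step 4: pivot 1 → sign +
signature = (2, 3, 0)

Answer: (2, 3, 0)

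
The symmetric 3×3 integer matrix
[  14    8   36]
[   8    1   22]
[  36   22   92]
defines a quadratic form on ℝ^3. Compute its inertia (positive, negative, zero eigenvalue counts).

step 0: pivot 14 → sign +
step 1: pivot -25/7 → sign −
step 2: row/col 2 already zero → sign 0
signature = (1, 1, 1)

Answer: (1, 1, 1)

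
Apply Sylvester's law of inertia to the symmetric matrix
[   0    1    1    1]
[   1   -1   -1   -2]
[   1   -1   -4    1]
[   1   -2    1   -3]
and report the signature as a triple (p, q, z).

step 0: pivot -1 → sign −
step 1: pivot 1 → sign +
step 2: pivot -3 → sign −
step 3: pivot 3 → sign +
signature = (2, 2, 0)

Answer: (2, 2, 0)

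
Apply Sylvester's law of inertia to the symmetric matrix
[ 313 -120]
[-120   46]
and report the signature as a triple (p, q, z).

Answer: (1, 1, 0)

Derivation:
step 0: pivot 313 → sign +
step 1: pivot -2/313 → sign −
signature = (1, 1, 0)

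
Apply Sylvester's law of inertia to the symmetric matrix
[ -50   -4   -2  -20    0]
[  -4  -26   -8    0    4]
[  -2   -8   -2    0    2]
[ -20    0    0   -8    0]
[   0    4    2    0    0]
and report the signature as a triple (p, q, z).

Answer: (1, 3, 1)

Derivation:
step 0: pivot -50 → sign −
step 1: pivot -642/25 → sign −
step 2: pivot 152/321 → sign +
step 3: pivot -2/19 → sign −
step 4: row/col 4 already zero → sign 0
signature = (1, 3, 1)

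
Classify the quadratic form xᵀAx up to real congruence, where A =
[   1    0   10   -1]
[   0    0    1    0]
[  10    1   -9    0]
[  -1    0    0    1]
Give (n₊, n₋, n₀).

Answer: (2, 1, 1)

Derivation:
step 0: pivot 1 → sign +
step 1: pivot -109 → sign −
step 2: pivot 1/109 → sign +
step 3: row/col 3 already zero → sign 0
signature = (2, 1, 1)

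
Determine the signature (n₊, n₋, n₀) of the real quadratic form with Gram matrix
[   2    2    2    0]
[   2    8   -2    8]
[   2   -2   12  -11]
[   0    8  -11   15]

step 0: pivot 2 → sign +
step 1: pivot 6 → sign +
step 2: pivot 22/3 → sign +
step 3: pivot -1/22 → sign −
signature = (3, 1, 0)

Answer: (3, 1, 0)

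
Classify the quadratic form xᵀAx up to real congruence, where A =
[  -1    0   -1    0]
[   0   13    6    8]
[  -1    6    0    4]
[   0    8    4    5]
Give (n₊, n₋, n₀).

step 0: pivot -1 → sign −
step 1: pivot 13 → sign +
step 2: pivot -23/13 → sign −
step 3: pivot 3/23 → sign +
signature = (2, 2, 0)

Answer: (2, 2, 0)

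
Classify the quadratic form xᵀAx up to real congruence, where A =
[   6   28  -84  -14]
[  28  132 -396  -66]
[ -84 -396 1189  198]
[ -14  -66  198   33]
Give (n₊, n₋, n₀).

step 0: pivot 6 → sign +
step 1: pivot 4/3 → sign +
step 2: pivot 1 → sign +
step 3: row/col 3 already zero → sign 0
signature = (3, 0, 1)

Answer: (3, 0, 1)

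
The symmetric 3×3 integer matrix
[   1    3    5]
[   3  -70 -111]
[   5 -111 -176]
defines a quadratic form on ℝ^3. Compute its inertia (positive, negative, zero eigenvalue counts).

step 0: pivot 1 → sign +
step 1: pivot -79 → sign −
step 2: pivot -3/79 → sign −
signature = (1, 2, 0)

Answer: (1, 2, 0)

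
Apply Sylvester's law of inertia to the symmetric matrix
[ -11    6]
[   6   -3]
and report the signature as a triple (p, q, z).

step 0: pivot -11 → sign −
step 1: pivot 3/11 → sign +
signature = (1, 1, 0)

Answer: (1, 1, 0)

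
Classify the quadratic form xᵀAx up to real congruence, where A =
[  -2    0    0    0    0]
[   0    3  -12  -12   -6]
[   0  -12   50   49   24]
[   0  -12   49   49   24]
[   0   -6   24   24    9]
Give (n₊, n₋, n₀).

step 0: pivot -2 → sign −
step 1: pivot 3 → sign +
step 2: pivot 2 → sign +
step 3: pivot 1/2 → sign +
step 4: pivot -3 → sign −
signature = (3, 2, 0)

Answer: (3, 2, 0)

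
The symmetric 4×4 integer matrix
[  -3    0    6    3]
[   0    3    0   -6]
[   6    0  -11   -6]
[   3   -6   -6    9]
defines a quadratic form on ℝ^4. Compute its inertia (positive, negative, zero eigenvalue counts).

step 0: pivot -3 → sign −
step 1: pivot 3 → sign +
step 2: pivot 1 → sign +
step 3: row/col 3 already zero → sign 0
signature = (2, 1, 1)

Answer: (2, 1, 1)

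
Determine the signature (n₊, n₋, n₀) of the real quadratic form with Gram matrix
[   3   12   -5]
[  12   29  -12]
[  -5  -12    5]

Answer: (2, 1, 0)

Derivation:
step 0: pivot 3 → sign +
step 1: pivot -19 → sign −
step 2: pivot 2/57 → sign +
signature = (2, 1, 0)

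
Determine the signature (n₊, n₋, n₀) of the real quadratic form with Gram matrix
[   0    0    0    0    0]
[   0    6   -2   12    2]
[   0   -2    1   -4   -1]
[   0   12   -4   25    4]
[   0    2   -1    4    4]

step 0: pivot 6 → sign +
step 1: pivot 1/3 → sign +
step 2: pivot 1 → sign +
step 3: pivot 3 → sign +
step 4: row/col 4 already zero → sign 0
signature = (4, 0, 1)

Answer: (4, 0, 1)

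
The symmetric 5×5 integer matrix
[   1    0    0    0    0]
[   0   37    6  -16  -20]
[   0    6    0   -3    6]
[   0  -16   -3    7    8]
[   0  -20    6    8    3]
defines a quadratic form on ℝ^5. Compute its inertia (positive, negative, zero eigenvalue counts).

step 0: pivot 1 → sign +
step 1: pivot 37 → sign +
step 2: pivot -36/37 → sign −
step 3: pivot 1/4 → sign +
step 4: pivot -1 → sign −
signature = (3, 2, 0)

Answer: (3, 2, 0)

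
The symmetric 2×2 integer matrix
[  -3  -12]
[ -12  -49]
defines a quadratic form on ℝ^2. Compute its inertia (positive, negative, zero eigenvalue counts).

Answer: (0, 2, 0)

Derivation:
step 0: pivot -3 → sign −
step 1: pivot -1 → sign −
signature = (0, 2, 0)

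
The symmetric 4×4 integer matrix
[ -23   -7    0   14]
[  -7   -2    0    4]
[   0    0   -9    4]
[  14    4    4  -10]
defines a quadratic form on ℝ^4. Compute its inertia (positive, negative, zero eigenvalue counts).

Answer: (1, 3, 0)

Derivation:
step 0: pivot -23 → sign −
step 1: pivot 3/23 → sign +
step 2: pivot -9 → sign −
step 3: pivot -2/9 → sign −
signature = (1, 3, 0)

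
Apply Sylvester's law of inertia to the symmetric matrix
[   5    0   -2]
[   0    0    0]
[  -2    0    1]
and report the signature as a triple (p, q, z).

step 0: pivot 5 → sign +
step 1: pivot 1/5 → sign +
step 2: row/col 2 already zero → sign 0
signature = (2, 0, 1)

Answer: (2, 0, 1)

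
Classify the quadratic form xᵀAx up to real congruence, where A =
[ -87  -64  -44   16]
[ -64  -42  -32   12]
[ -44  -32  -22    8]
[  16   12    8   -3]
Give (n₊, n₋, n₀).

step 0: pivot -87 → sign −
step 1: pivot 442/87 → sign +
step 2: pivot 50/221 → sign +
step 3: pivot -3/25 → sign −
signature = (2, 2, 0)

Answer: (2, 2, 0)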